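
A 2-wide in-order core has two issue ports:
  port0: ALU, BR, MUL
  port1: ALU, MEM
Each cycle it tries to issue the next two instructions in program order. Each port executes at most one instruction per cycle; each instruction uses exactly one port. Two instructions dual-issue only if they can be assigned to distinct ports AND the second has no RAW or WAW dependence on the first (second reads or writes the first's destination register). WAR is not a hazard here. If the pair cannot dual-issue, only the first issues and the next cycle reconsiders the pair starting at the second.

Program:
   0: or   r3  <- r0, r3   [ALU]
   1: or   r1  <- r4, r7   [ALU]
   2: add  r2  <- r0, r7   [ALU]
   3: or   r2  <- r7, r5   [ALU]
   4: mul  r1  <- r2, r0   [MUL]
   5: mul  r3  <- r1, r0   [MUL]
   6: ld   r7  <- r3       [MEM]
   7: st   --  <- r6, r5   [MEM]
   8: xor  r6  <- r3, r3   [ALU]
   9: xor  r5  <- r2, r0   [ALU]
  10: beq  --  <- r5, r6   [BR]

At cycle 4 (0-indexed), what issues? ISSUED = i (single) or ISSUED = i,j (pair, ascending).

ISSUED = 5

t=0 i0&i1:or.ALU;or.ALU ; pair
t=1 i2:add.ALU ; WAW r2
t=2 i3:or.ALU ; RAW r2
t=3 i4:mul.MUL ; no-port MUL/MUL
t=4 i5:mul.MUL ; RAW r3
t=5 i6:ld.MEM ; no-port MEM/MEM
t=6 i7&i8:st.MEM;xor.ALU ; pair
t=7 i9:xor.ALU ; RAW r5
t=8 i10:beq.BR ; tail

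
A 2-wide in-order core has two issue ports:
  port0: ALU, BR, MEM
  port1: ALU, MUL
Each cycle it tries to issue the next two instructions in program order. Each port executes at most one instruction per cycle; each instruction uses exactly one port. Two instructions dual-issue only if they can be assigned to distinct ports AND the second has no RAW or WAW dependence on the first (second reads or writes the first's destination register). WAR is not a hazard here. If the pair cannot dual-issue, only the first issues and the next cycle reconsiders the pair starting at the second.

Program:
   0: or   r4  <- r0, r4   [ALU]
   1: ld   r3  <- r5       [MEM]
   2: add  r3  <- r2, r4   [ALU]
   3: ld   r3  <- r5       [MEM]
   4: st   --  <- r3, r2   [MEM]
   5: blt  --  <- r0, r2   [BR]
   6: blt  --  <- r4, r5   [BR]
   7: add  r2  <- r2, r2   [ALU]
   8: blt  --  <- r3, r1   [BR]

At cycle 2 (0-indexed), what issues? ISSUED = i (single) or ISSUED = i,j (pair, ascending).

ISSUED = 3

c0: i0,i1 or/ld  pair
c1: i2 add  WAW r3
c2: i3 ld  no-port MEM/MEM
c3: i4 st  no-port MEM/BR
c4: i5 blt  no-port BR/BR
c5: i6,i7 blt/add  pair
c6: i8 blt  tail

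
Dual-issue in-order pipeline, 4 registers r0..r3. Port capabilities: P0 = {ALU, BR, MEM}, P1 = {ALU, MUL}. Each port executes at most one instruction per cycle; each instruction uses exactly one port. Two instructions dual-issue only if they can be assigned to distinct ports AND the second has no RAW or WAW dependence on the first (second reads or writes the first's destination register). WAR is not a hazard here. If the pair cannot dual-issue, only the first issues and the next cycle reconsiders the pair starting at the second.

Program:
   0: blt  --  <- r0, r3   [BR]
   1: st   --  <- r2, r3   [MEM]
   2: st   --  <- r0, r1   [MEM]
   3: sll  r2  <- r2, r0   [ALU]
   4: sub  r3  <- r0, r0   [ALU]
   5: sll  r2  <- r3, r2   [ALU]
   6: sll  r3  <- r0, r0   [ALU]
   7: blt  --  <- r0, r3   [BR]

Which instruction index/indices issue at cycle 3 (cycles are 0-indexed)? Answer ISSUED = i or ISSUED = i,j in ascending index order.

0. blt @i0  | no-port BR/MEM
1. st @i1  | no-port MEM/MEM
2. st;sll @i2+i3  | pair
3. sub @i4  | RAW r3
4. sll;sll @i5+i6  | pair
5. blt @i7  | tail

ISSUED = 4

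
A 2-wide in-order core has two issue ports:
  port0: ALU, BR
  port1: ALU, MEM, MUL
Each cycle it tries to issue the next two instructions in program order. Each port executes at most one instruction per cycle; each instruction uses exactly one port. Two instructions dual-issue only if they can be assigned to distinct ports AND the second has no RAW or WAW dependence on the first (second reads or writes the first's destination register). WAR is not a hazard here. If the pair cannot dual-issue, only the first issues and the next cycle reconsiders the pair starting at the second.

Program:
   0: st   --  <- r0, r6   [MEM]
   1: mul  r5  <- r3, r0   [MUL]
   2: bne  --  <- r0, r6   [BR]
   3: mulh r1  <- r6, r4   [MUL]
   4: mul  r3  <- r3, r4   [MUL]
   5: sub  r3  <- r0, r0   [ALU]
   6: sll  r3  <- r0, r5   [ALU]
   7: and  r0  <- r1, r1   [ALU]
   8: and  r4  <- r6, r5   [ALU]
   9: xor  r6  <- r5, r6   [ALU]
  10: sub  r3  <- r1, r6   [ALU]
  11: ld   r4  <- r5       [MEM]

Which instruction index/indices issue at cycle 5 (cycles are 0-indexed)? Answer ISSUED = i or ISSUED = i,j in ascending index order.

ISSUED = 6,7

  cy0 -> i0 (st) no-port MEM/MUL
  cy1 -> i1&i2 (mul+bne) pair
  cy2 -> i3 (mulh) no-port MUL/MUL
  cy3 -> i4 (mul) WAW r3
  cy4 -> i5 (sub) WAW r3
  cy5 -> i6&i7 (sll+and) pair
  cy6 -> i8&i9 (and+xor) pair
  cy7 -> i10&i11 (sub+ld) pair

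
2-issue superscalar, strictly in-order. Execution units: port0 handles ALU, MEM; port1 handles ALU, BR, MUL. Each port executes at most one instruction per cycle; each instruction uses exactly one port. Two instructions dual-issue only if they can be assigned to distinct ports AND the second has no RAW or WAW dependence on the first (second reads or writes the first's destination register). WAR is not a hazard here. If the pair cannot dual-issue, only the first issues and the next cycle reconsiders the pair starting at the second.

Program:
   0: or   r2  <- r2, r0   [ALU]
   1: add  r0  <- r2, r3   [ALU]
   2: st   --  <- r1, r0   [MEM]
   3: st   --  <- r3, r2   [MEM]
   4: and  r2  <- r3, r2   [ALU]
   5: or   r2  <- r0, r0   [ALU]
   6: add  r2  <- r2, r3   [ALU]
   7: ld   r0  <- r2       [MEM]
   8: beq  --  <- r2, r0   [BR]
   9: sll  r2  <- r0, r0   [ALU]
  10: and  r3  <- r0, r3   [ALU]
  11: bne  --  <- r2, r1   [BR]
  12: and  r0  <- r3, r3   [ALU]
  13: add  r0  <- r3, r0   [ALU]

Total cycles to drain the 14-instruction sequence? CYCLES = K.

[0] i0  or  -- RAW r2
[1] i1  add  -- RAW r0
[2] i2  st  -- no-port MEM/MEM
[3] i3,i4  st/and  -- 2-wide
[4] i5  or  -- RAW+WAW r2
[5] i6  add  -- RAW r2
[6] i7  ld  -- RAW r0
[7] i8,i9  beq/sll  -- 2-wide
[8] i10,i11  and/bne  -- 2-wide
[9] i12  and  -- RAW+WAW r0
[10] i13  add  -- tail

CYCLES = 11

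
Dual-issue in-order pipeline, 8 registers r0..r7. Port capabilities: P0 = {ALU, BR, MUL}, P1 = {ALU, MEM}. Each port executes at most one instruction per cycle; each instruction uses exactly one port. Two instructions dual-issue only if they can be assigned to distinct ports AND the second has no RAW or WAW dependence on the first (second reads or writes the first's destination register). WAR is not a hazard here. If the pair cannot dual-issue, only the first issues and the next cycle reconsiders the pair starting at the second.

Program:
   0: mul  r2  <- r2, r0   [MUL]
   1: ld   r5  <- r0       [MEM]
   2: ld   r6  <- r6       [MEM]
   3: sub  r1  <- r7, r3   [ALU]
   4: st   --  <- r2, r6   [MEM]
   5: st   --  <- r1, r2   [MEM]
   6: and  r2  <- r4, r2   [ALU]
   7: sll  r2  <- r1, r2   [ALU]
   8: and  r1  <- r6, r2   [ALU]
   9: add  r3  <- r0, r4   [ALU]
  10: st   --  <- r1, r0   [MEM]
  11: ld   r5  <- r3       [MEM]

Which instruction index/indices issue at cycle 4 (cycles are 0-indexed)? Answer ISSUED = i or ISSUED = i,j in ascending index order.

ISSUED = 7

[0] i0&i1  mul.MUL;ld.MEM  -- 2-wide
[1] i2&i3  ld.MEM;sub.ALU  -- 2-wide
[2] i4  st.MEM  -- no-port MEM/MEM
[3] i5&i6  st.MEM;and.ALU  -- 2-wide
[4] i7  sll.ALU  -- RAW r2
[5] i8&i9  and.ALU;add.ALU  -- 2-wide
[6] i10  st.MEM  -- no-port MEM/MEM
[7] i11  ld.MEM  -- tail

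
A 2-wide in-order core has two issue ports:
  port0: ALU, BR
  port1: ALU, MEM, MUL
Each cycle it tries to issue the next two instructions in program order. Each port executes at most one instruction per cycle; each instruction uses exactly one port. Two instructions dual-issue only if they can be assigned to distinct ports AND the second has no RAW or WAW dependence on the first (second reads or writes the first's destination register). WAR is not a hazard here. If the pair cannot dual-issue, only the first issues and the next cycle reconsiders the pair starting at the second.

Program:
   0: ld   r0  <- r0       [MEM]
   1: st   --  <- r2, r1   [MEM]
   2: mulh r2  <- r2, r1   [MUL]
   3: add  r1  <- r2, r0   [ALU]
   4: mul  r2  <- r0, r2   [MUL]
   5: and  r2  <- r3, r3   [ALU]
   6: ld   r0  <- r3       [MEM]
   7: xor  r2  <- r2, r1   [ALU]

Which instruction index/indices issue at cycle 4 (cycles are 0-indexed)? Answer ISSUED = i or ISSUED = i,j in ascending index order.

[0] i0  ld.MEM  -- no-port MEM/MEM
[1] i1  st.MEM  -- no-port MEM/MUL
[2] i2  mulh.MUL  -- RAW r2
[3] i3+i4  add.ALU/mul.MUL  -- 2-wide
[4] i5+i6  and.ALU/ld.MEM  -- 2-wide
[5] i7  xor.ALU  -- tail

ISSUED = 5,6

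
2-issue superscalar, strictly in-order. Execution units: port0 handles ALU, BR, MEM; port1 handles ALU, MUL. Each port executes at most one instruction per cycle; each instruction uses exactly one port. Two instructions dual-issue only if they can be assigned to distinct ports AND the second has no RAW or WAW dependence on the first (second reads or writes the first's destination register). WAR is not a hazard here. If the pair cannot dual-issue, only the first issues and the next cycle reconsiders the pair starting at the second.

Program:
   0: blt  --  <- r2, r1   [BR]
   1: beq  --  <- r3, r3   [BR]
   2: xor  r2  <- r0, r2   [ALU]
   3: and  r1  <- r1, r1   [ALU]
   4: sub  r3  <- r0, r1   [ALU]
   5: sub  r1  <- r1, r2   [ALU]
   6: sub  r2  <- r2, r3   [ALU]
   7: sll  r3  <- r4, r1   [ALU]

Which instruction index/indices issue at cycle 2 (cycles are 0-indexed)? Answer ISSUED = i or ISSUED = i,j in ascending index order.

#0 head=0: blt.BR i0 no-port BR/BR
#1 head=1: beq.BR+xor.ALU i1+i2 2-wide
#2 head=3: and.ALU i3 RAW r1
#3 head=4: sub.ALU+sub.ALU i4+i5 2-wide
#4 head=6: sub.ALU+sll.ALU i6+i7 2-wide

ISSUED = 3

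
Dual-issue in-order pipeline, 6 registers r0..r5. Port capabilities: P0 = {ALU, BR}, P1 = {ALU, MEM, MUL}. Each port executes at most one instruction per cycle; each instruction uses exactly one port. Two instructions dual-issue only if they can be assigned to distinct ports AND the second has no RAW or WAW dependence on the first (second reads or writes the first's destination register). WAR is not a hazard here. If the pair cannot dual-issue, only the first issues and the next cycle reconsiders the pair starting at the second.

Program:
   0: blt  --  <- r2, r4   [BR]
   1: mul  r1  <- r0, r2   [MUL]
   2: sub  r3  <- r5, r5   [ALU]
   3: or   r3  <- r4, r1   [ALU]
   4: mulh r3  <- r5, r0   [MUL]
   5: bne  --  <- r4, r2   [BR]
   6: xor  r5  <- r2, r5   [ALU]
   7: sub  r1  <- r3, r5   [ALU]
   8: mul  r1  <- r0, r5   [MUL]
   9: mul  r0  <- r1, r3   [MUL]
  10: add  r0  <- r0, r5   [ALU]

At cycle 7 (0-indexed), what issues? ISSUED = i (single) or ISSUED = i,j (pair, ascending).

  cy0 -> i0,i1 (blt+mul) pair
  cy1 -> i2 (sub) WAW r3
  cy2 -> i3 (or) WAW r3
  cy3 -> i4,i5 (mulh+bne) pair
  cy4 -> i6 (xor) RAW r5
  cy5 -> i7 (sub) WAW r1
  cy6 -> i8 (mul) no-port MUL/MUL
  cy7 -> i9 (mul) RAW+WAW r0
  cy8 -> i10 (add) tail

ISSUED = 9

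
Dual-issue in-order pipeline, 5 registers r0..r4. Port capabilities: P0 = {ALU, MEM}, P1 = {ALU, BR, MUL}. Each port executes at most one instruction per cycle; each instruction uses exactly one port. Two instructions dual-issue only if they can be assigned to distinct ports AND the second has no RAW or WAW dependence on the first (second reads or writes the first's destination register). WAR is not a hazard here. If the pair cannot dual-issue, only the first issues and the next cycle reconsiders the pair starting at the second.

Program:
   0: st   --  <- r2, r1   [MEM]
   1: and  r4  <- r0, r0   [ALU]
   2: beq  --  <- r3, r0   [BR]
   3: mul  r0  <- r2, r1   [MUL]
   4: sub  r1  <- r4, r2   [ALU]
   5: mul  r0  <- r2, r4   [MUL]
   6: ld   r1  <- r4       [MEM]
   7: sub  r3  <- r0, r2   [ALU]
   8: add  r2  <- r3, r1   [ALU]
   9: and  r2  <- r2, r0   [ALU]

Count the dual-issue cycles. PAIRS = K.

PAIRS = 3

0. st and @i0&i1  | pair
1. beq @i2  | no-port BR/MUL
2. mul sub @i3&i4  | pair
3. mul ld @i5&i6  | pair
4. sub @i7  | RAW r3
5. add @i8  | RAW+WAW r2
6. and @i9  | tail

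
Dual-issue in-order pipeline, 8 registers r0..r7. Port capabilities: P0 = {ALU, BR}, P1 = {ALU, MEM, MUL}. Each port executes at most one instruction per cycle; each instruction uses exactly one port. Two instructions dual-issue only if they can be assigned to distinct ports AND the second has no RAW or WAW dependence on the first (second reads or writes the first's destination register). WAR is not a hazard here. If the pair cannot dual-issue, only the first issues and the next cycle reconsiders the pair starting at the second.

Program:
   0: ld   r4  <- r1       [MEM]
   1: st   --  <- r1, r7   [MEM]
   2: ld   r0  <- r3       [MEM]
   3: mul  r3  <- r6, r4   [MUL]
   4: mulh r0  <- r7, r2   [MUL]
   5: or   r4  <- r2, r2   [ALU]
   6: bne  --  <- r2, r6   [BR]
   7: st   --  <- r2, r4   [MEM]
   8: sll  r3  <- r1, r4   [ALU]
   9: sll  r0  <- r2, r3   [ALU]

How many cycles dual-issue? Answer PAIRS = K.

[0] i0  ld  -- no-port MEM/MEM
[1] i1  st  -- no-port MEM/MEM
[2] i2  ld  -- no-port MEM/MUL
[3] i3  mul  -- no-port MUL/MUL
[4] i4/i5  mulh;or  -- dual
[5] i6/i7  bne;st  -- dual
[6] i8  sll  -- RAW r3
[7] i9  sll  -- tail

PAIRS = 2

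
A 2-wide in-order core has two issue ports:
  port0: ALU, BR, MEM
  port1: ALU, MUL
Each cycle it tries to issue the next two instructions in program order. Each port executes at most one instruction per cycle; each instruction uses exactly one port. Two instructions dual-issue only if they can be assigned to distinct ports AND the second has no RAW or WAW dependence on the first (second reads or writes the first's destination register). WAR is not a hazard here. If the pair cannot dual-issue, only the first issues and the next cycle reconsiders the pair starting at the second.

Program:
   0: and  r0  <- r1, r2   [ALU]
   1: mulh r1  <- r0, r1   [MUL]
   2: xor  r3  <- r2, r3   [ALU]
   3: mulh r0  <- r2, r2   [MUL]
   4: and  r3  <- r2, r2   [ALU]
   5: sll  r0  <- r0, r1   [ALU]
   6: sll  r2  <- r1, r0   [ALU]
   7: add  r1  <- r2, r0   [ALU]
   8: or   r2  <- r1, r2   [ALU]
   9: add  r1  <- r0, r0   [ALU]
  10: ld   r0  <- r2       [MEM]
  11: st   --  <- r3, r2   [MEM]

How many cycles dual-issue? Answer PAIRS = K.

0. and.ALU @i0  | RAW r0
1. mulh.MUL;xor.ALU @i1,i2  | dual
2. mulh.MUL;and.ALU @i3,i4  | dual
3. sll.ALU @i5  | RAW r0
4. sll.ALU @i6  | RAW r2
5. add.ALU @i7  | RAW r1
6. or.ALU;add.ALU @i8,i9  | dual
7. ld.MEM @i10  | no-port MEM/MEM
8. st.MEM @i11  | tail

PAIRS = 3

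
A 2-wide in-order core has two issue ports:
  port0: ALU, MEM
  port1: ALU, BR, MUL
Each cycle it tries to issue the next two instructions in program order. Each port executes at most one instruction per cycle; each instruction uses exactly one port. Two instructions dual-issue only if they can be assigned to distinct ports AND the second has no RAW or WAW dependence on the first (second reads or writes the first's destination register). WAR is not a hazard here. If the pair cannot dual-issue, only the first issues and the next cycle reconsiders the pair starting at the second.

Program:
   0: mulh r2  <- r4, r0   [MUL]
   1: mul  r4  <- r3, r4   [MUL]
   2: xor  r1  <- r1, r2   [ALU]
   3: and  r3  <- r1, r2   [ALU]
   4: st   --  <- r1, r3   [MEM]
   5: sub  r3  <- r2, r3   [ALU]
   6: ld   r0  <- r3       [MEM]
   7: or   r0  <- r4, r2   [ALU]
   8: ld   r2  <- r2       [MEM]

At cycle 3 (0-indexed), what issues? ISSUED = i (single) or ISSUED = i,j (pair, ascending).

ISSUED = 4,5

0. mulh.MUL @i0  | no-port MUL/MUL
1. mul.MUL;xor.ALU @i1+i2  | dual
2. and.ALU @i3  | RAW r3
3. st.MEM;sub.ALU @i4+i5  | dual
4. ld.MEM @i6  | WAW r0
5. or.ALU;ld.MEM @i7+i8  | dual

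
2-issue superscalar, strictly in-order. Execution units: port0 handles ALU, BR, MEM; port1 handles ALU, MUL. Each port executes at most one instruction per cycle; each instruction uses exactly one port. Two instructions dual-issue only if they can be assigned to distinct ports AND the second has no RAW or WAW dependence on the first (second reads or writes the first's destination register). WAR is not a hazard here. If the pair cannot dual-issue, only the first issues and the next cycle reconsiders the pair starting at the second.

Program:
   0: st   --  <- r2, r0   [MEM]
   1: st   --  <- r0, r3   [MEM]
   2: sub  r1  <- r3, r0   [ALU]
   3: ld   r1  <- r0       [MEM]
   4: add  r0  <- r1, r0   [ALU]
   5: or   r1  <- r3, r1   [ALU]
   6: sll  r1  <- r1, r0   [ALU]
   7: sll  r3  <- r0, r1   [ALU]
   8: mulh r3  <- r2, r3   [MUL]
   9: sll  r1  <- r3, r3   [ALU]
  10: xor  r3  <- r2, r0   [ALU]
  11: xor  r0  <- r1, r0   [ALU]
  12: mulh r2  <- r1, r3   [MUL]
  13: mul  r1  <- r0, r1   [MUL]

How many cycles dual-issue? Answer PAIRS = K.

t=0 i0:st ; no-port MEM/MEM
t=1 i1&i2:st sub ; 2-wide
t=2 i3:ld ; RAW r1
t=3 i4&i5:add or ; 2-wide
t=4 i6:sll ; RAW r1
t=5 i7:sll ; RAW+WAW r3
t=6 i8:mulh ; RAW r3
t=7 i9&i10:sll xor ; 2-wide
t=8 i11&i12:xor mulh ; 2-wide
t=9 i13:mul ; tail

PAIRS = 4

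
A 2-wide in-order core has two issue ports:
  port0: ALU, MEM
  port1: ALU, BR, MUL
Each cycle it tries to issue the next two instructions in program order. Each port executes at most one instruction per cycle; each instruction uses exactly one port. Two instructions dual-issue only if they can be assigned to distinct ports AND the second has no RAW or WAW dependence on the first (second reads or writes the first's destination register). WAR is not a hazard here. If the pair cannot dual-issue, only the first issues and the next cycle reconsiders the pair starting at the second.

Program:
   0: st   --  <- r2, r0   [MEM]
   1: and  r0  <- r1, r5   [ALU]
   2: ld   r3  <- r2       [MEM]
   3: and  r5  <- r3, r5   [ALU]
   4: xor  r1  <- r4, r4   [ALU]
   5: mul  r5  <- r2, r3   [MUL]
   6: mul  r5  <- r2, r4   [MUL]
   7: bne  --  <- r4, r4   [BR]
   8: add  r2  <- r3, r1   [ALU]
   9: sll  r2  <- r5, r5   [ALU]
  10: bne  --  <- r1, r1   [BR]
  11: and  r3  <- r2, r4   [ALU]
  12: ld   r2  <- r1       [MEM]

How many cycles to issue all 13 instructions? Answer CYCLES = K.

CYCLES = 8

c0: i0,i1 st/and  pair
c1: i2 ld  RAW r3
c2: i3,i4 and/xor  pair
c3: i5 mul  no-port MUL/MUL
c4: i6 mul  no-port MUL/BR
c5: i7,i8 bne/add  pair
c6: i9,i10 sll/bne  pair
c7: i11,i12 and/ld  pair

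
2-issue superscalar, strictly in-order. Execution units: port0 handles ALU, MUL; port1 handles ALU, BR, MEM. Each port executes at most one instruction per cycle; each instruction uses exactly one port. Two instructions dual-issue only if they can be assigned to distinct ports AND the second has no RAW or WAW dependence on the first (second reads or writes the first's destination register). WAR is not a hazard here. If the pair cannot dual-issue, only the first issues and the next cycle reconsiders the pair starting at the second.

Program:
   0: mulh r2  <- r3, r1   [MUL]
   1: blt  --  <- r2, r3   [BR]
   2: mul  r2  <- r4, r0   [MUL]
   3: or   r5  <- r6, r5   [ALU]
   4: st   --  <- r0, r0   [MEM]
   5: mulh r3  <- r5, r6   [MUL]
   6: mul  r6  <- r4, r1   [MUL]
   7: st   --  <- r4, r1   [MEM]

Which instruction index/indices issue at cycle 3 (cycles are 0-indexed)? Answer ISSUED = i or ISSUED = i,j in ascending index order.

[0] i0  mulh  -- RAW r2
[1] i1/i2  blt/mul  -- 2-wide
[2] i3/i4  or/st  -- 2-wide
[3] i5  mulh  -- no-port MUL/MUL
[4] i6/i7  mul/st  -- 2-wide

ISSUED = 5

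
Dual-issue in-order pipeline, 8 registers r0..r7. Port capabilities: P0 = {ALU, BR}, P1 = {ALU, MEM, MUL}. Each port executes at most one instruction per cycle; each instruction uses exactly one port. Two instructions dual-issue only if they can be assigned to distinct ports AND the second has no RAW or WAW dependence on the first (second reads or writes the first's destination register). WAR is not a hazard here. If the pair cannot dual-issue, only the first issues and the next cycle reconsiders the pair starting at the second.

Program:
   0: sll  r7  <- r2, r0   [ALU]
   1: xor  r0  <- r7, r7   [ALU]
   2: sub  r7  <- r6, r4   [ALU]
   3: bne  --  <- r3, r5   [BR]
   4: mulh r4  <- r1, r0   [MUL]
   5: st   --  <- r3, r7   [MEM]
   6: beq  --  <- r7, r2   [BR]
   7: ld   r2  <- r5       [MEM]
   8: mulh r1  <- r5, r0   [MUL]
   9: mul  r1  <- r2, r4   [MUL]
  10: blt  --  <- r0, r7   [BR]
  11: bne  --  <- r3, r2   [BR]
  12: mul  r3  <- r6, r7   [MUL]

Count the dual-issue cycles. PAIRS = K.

PAIRS = 5

[0] i0  sll.ALU  -- RAW r7
[1] i1&i2  xor.ALU/sub.ALU  -- 2-wide
[2] i3&i4  bne.BR/mulh.MUL  -- 2-wide
[3] i5&i6  st.MEM/beq.BR  -- 2-wide
[4] i7  ld.MEM  -- no-port MEM/MUL
[5] i8  mulh.MUL  -- no-port MUL/MUL
[6] i9&i10  mul.MUL/blt.BR  -- 2-wide
[7] i11&i12  bne.BR/mul.MUL  -- 2-wide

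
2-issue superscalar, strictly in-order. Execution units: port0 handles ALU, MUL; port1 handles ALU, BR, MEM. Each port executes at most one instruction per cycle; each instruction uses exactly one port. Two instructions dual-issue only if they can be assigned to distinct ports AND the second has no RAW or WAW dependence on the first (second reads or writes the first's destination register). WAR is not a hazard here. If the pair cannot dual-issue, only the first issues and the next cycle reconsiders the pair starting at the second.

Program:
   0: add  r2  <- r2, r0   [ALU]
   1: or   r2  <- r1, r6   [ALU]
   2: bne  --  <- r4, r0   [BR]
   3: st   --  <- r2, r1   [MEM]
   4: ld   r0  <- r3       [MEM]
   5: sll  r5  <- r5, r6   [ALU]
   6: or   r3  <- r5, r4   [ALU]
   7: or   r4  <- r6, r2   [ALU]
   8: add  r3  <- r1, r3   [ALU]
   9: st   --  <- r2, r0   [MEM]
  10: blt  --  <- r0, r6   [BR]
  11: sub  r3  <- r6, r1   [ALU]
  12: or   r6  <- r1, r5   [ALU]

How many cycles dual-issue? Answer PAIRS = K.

t=0 i0:add ; WAW r2
t=1 i1,i2:or;bne ; 2-wide
t=2 i3:st ; no-port MEM/MEM
t=3 i4,i5:ld;sll ; 2-wide
t=4 i6,i7:or;or ; 2-wide
t=5 i8,i9:add;st ; 2-wide
t=6 i10,i11:blt;sub ; 2-wide
t=7 i12:or ; tail

PAIRS = 5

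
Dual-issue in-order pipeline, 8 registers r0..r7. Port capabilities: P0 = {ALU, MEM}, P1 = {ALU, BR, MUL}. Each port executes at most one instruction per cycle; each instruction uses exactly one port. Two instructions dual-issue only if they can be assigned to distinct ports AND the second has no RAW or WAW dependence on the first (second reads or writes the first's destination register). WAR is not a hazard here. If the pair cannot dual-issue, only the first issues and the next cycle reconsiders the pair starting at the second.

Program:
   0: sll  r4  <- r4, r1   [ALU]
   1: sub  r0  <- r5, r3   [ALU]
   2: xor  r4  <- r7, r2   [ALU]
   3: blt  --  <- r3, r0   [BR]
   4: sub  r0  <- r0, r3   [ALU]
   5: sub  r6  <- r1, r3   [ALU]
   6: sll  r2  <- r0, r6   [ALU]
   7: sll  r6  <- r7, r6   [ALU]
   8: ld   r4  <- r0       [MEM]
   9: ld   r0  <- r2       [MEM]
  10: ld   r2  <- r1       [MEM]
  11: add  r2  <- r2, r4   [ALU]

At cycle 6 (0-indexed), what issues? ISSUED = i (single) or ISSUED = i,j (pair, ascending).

0. sll.ALU sub.ALU @i0/i1  | 2-wide
1. xor.ALU blt.BR @i2/i3  | 2-wide
2. sub.ALU sub.ALU @i4/i5  | 2-wide
3. sll.ALU sll.ALU @i6/i7  | 2-wide
4. ld.MEM @i8  | no-port MEM/MEM
5. ld.MEM @i9  | no-port MEM/MEM
6. ld.MEM @i10  | RAW+WAW r2
7. add.ALU @i11  | tail

ISSUED = 10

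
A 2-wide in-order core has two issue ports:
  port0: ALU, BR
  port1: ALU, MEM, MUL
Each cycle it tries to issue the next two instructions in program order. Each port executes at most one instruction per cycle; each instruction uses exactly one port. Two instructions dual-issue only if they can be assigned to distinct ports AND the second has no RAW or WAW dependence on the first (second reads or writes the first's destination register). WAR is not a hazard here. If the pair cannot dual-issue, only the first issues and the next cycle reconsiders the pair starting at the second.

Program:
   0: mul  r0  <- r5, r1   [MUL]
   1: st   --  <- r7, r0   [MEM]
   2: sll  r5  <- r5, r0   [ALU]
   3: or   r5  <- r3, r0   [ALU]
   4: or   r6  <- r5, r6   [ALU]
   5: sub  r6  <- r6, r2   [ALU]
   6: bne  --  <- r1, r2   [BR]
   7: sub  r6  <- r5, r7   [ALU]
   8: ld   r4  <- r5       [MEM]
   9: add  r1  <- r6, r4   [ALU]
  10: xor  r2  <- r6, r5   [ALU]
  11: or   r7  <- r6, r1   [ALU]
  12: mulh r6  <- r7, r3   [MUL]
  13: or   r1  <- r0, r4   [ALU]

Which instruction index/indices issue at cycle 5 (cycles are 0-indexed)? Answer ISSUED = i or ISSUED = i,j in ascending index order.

  cy0 -> i0 (mul) no-port MUL/MEM
  cy1 -> i1,i2 (st/sll) 2-wide
  cy2 -> i3 (or) RAW r5
  cy3 -> i4 (or) RAW+WAW r6
  cy4 -> i5,i6 (sub/bne) 2-wide
  cy5 -> i7,i8 (sub/ld) 2-wide
  cy6 -> i9,i10 (add/xor) 2-wide
  cy7 -> i11 (or) RAW r7
  cy8 -> i12,i13 (mulh/or) 2-wide

ISSUED = 7,8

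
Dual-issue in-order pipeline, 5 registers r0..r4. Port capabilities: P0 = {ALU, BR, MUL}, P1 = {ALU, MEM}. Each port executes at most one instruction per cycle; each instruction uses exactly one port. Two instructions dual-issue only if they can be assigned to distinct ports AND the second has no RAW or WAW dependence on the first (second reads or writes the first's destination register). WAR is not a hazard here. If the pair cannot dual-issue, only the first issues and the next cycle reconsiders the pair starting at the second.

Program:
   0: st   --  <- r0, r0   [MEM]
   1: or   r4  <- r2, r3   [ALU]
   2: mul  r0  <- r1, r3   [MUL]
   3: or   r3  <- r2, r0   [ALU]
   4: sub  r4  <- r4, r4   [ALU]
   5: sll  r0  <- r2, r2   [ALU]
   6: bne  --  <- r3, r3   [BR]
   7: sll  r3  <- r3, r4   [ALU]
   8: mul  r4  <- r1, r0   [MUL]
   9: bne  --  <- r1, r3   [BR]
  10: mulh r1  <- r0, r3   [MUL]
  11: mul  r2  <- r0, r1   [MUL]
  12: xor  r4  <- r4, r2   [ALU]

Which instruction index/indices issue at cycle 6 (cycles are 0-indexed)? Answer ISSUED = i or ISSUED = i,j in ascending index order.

[0] i0&i1  st or  -- 2-wide
[1] i2  mul  -- RAW r0
[2] i3&i4  or sub  -- 2-wide
[3] i5&i6  sll bne  -- 2-wide
[4] i7&i8  sll mul  -- 2-wide
[5] i9  bne  -- no-port BR/MUL
[6] i10  mulh  -- no-port MUL/MUL
[7] i11  mul  -- RAW r2
[8] i12  xor  -- tail

ISSUED = 10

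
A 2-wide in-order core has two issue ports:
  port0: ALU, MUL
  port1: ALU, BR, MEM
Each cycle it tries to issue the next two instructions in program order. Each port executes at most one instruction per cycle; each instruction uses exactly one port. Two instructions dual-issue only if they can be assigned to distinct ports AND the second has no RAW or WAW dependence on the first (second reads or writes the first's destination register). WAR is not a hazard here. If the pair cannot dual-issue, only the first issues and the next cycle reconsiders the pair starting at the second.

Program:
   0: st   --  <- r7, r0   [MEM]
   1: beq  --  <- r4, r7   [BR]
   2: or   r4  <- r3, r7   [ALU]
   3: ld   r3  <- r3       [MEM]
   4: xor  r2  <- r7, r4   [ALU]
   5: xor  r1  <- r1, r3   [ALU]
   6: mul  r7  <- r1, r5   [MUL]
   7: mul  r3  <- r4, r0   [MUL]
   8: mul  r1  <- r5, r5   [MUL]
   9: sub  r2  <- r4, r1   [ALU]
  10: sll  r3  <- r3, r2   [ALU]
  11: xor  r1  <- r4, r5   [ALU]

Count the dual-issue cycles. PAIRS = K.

#0 head=0: st.MEM i0 no-port MEM/BR
#1 head=1: beq.BR;or.ALU i1+i2 2-wide
#2 head=3: ld.MEM;xor.ALU i3+i4 2-wide
#3 head=5: xor.ALU i5 RAW r1
#4 head=6: mul.MUL i6 no-port MUL/MUL
#5 head=7: mul.MUL i7 no-port MUL/MUL
#6 head=8: mul.MUL i8 RAW r1
#7 head=9: sub.ALU i9 RAW r2
#8 head=10: sll.ALU;xor.ALU i10+i11 2-wide

PAIRS = 3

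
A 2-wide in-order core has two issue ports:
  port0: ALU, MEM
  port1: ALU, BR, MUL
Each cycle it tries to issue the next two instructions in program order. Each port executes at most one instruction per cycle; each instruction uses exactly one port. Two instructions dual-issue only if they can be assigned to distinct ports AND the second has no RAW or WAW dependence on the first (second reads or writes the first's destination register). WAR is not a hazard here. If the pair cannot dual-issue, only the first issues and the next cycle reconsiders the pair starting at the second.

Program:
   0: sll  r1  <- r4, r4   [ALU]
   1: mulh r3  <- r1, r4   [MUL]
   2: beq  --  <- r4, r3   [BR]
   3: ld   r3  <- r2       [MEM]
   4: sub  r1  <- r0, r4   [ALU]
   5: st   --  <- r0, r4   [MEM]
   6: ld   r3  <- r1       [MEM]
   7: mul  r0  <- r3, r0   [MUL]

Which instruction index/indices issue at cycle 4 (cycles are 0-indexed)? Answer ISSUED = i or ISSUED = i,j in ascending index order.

ISSUED = 6

0. sll @i0  | RAW r1
1. mulh @i1  | no-port MUL/BR
2. beq/ld @i2&i3  | dual
3. sub/st @i4&i5  | dual
4. ld @i6  | RAW r3
5. mul @i7  | tail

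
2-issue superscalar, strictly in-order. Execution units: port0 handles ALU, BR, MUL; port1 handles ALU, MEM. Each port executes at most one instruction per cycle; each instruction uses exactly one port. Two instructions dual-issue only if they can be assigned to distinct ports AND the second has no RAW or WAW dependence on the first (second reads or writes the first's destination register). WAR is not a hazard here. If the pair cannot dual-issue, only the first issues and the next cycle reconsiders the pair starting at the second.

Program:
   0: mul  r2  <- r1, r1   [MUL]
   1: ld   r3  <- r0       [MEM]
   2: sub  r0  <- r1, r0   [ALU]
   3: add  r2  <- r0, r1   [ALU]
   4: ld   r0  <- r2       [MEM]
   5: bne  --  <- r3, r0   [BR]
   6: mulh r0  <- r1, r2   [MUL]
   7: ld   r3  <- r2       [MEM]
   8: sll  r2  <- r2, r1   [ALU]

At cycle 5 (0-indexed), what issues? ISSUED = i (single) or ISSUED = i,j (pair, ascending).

#0 head=0: mul.MUL/ld.MEM i0&i1 dual
#1 head=2: sub.ALU i2 RAW r0
#2 head=3: add.ALU i3 RAW r2
#3 head=4: ld.MEM i4 RAW r0
#4 head=5: bne.BR i5 no-port BR/MUL
#5 head=6: mulh.MUL/ld.MEM i6&i7 dual
#6 head=8: sll.ALU i8 tail

ISSUED = 6,7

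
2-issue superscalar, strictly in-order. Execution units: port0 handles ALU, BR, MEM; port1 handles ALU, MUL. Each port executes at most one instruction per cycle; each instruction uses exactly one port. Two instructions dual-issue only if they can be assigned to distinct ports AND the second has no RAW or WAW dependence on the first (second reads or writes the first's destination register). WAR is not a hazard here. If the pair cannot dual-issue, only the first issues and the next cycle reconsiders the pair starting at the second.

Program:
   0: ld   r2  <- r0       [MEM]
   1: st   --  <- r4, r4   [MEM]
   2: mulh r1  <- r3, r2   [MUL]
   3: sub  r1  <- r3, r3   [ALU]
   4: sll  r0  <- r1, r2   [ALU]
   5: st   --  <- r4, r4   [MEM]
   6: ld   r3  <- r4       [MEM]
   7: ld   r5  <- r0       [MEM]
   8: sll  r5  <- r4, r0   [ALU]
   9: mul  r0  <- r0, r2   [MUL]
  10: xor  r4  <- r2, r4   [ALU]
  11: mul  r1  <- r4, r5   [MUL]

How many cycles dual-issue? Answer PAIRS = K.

PAIRS = 3

0. ld @i0  | no-port MEM/MEM
1. st mulh @i1&i2  | pair
2. sub @i3  | RAW r1
3. sll st @i4&i5  | pair
4. ld @i6  | no-port MEM/MEM
5. ld @i7  | WAW r5
6. sll mul @i8&i9  | pair
7. xor @i10  | RAW r4
8. mul @i11  | tail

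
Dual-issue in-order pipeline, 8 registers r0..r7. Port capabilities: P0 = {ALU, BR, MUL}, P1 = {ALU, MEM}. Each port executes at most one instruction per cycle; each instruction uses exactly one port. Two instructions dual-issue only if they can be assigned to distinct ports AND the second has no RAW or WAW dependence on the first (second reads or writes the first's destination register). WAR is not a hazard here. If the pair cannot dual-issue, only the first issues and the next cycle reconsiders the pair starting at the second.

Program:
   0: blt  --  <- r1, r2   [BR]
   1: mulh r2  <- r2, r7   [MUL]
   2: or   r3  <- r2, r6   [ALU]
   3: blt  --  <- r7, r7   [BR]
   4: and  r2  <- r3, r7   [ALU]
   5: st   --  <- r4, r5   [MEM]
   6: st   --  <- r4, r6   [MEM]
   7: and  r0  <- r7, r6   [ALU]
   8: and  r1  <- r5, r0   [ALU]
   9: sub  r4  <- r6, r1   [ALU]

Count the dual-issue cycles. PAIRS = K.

PAIRS = 3

c0: i0 blt.BR  no-port BR/MUL
c1: i1 mulh.MUL  RAW r2
c2: i2/i3 or.ALU;blt.BR  2-wide
c3: i4/i5 and.ALU;st.MEM  2-wide
c4: i6/i7 st.MEM;and.ALU  2-wide
c5: i8 and.ALU  RAW r1
c6: i9 sub.ALU  tail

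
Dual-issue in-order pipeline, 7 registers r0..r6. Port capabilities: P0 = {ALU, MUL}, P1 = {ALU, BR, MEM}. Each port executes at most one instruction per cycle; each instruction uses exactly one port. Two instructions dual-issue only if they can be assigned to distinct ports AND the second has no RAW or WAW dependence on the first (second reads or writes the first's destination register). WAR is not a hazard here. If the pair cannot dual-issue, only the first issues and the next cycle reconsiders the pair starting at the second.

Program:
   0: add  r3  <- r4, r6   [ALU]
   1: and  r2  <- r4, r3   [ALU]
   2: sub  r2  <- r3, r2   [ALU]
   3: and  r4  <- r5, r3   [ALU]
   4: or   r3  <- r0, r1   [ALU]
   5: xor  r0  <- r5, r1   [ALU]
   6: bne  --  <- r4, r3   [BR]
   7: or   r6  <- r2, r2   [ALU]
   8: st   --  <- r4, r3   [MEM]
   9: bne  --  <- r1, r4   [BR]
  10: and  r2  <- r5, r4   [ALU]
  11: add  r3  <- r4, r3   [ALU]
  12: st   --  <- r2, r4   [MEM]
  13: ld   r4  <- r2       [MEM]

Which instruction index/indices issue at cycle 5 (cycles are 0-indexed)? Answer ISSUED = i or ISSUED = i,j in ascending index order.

ISSUED = 8

#0 head=0: add.ALU i0 RAW r3
#1 head=1: and.ALU i1 RAW+WAW r2
#2 head=2: sub.ALU and.ALU i2,i3 pair
#3 head=4: or.ALU xor.ALU i4,i5 pair
#4 head=6: bne.BR or.ALU i6,i7 pair
#5 head=8: st.MEM i8 no-port MEM/BR
#6 head=9: bne.BR and.ALU i9,i10 pair
#7 head=11: add.ALU st.MEM i11,i12 pair
#8 head=13: ld.MEM i13 tail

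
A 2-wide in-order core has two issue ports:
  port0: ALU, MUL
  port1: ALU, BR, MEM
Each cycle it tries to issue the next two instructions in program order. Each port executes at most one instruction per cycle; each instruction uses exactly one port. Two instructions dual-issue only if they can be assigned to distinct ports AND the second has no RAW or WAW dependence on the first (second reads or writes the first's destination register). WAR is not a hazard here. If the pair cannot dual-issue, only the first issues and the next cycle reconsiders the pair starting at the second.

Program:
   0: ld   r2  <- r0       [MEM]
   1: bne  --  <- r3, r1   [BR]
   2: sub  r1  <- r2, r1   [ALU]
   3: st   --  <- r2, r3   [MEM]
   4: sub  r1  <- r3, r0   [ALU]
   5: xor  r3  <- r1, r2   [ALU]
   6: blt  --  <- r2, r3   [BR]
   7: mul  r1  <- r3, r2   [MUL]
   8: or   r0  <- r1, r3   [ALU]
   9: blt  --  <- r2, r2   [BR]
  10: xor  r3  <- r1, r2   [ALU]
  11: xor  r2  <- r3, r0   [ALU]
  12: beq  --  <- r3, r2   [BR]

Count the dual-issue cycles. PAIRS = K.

PAIRS = 4

  cy0 -> i0 (ld.MEM) no-port MEM/BR
  cy1 -> i1+i2 (bne.BR;sub.ALU) pair
  cy2 -> i3+i4 (st.MEM;sub.ALU) pair
  cy3 -> i5 (xor.ALU) RAW r3
  cy4 -> i6+i7 (blt.BR;mul.MUL) pair
  cy5 -> i8+i9 (or.ALU;blt.BR) pair
  cy6 -> i10 (xor.ALU) RAW r3
  cy7 -> i11 (xor.ALU) RAW r2
  cy8 -> i12 (beq.BR) tail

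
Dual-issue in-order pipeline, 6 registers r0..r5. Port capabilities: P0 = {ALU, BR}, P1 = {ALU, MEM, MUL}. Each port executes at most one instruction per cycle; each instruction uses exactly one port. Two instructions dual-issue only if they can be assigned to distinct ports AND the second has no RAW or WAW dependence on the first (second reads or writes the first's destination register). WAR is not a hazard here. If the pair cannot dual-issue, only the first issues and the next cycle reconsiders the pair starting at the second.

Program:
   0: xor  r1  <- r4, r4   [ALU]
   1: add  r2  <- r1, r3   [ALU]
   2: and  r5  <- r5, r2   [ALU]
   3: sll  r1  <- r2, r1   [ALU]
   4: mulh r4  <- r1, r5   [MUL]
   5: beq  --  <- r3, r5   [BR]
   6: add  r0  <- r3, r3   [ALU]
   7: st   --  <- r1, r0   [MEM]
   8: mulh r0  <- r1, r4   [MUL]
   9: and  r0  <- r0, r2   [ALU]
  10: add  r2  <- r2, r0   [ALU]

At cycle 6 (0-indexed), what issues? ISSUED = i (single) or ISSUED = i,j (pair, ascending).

ISSUED = 8

[0] i0  xor  -- RAW r1
[1] i1  add  -- RAW r2
[2] i2,i3  and/sll  -- pair
[3] i4,i5  mulh/beq  -- pair
[4] i6  add  -- RAW r0
[5] i7  st  -- no-port MEM/MUL
[6] i8  mulh  -- RAW+WAW r0
[7] i9  and  -- RAW r0
[8] i10  add  -- tail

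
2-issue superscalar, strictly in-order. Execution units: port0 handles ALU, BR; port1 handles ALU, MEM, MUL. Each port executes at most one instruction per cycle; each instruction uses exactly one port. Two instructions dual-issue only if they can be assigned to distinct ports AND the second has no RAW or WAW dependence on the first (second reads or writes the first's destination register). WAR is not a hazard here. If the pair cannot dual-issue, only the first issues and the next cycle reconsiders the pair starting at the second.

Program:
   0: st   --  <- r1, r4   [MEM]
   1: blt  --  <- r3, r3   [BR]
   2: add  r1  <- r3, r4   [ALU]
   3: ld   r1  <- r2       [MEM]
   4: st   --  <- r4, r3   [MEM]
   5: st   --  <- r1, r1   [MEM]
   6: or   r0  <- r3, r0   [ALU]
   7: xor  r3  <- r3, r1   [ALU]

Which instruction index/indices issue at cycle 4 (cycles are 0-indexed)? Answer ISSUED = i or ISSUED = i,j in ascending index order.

0. st.MEM/blt.BR @i0+i1  | dual
1. add.ALU @i2  | WAW r1
2. ld.MEM @i3  | no-port MEM/MEM
3. st.MEM @i4  | no-port MEM/MEM
4. st.MEM/or.ALU @i5+i6  | dual
5. xor.ALU @i7  | tail

ISSUED = 5,6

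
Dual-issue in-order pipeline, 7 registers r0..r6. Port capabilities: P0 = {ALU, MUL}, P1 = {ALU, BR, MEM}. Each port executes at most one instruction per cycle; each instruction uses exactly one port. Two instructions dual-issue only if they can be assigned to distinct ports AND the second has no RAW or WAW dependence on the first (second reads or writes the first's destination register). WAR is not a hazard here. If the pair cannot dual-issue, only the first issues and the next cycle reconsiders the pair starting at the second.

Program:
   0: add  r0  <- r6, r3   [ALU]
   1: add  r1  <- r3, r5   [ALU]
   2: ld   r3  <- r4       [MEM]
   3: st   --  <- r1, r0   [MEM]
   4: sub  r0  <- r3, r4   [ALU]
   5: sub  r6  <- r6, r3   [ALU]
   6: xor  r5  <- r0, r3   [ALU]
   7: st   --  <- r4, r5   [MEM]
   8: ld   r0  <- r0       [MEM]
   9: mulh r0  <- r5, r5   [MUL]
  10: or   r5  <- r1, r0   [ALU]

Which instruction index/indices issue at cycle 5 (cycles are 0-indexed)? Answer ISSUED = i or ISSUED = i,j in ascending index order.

[0] i0+i1  add/add  -- 2-wide
[1] i2  ld  -- no-port MEM/MEM
[2] i3+i4  st/sub  -- 2-wide
[3] i5+i6  sub/xor  -- 2-wide
[4] i7  st  -- no-port MEM/MEM
[5] i8  ld  -- WAW r0
[6] i9  mulh  -- RAW r0
[7] i10  or  -- tail

ISSUED = 8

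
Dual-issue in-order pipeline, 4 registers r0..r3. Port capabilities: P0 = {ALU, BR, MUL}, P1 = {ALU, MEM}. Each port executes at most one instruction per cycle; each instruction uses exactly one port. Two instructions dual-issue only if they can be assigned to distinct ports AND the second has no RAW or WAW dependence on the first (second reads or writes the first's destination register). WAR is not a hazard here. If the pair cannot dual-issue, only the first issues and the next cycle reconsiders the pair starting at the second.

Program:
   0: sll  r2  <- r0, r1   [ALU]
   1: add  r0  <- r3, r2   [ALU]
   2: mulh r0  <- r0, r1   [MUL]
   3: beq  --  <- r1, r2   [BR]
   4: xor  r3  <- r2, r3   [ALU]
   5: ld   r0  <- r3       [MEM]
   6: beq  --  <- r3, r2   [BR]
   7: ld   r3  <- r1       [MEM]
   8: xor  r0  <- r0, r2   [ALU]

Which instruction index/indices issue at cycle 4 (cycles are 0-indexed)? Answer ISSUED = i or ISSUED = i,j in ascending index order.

t=0 i0:sll ; RAW r2
t=1 i1:add ; RAW+WAW r0
t=2 i2:mulh ; no-port MUL/BR
t=3 i3,i4:beq/xor ; pair
t=4 i5,i6:ld/beq ; pair
t=5 i7,i8:ld/xor ; pair

ISSUED = 5,6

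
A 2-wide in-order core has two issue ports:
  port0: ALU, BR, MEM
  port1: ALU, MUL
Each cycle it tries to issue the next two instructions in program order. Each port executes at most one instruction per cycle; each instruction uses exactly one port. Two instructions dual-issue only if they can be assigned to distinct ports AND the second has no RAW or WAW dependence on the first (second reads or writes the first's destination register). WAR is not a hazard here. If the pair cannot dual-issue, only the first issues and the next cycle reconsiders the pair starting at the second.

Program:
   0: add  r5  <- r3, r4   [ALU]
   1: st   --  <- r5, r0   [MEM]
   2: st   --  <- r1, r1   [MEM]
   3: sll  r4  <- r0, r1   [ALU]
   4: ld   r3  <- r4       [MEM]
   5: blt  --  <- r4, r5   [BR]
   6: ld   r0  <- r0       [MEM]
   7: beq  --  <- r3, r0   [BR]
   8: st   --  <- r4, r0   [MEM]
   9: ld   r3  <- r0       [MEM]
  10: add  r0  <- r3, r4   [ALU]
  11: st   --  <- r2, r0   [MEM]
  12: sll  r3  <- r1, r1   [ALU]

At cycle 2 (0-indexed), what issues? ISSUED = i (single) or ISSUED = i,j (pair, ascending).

[0] i0  add  -- RAW r5
[1] i1  st  -- no-port MEM/MEM
[2] i2&i3  st/sll  -- dual
[3] i4  ld  -- no-port MEM/BR
[4] i5  blt  -- no-port BR/MEM
[5] i6  ld  -- no-port MEM/BR
[6] i7  beq  -- no-port BR/MEM
[7] i8  st  -- no-port MEM/MEM
[8] i9  ld  -- RAW r3
[9] i10  add  -- RAW r0
[10] i11&i12  st/sll  -- dual

ISSUED = 2,3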